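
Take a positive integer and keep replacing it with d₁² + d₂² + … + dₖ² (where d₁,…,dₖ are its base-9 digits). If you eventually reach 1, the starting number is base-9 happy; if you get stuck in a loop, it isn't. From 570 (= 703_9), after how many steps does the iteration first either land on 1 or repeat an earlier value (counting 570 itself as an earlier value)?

5

570 = (7,0,3)_9 → 7² + 0² + 3² = 58
58 = (6,4)_9 → 6² + 4² = 52
52 = (5,7)_9 → 5² + 7² = 74
74 = (8,2)_9 → 8² + 2² = 68
68 = (7,5)_9 → 7² + 5² = 74  — 74 repeats.
That took 5 steps.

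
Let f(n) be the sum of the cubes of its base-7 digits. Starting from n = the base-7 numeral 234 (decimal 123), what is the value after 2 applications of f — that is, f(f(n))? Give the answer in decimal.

9

123 = (2,3,4)_7 → 2³ + 3³ + 4³ = 8 + 27 + 64 = 99
99 = (2,0,1)_7 → 2³ + 0³ + 1³ = 8 + 0 + 1 = 9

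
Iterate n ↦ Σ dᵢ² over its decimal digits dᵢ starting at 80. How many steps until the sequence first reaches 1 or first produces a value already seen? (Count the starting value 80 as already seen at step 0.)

13

80 → 64
64 → 52
52 → 29
29 → 85
85 → 89
89 → 145
145 → 42
42 → 20
20 → 4
4 → 16
16 → 37
37 → 58
58 → 89  — 89 repeats.
That took 13 steps.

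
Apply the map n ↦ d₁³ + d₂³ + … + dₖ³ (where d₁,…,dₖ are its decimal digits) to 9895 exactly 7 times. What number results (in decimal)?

9895 → 9³ + 8³ + 9³ + 5³ = 2095
2095 → 2³ + 0³ + 9³ + 5³ = 862
862 → 8³ + 6³ + 2³ = 736
736 → 7³ + 3³ + 6³ = 586
586 → 5³ + 8³ + 6³ = 853
853 → 8³ + 5³ + 3³ = 664
664 → 6³ + 6³ + 4³ = 496

496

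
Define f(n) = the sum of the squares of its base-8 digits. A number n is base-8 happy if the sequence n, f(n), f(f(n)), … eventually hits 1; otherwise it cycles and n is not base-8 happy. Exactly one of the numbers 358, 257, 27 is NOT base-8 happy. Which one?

358: 358 → 77 → 27 → 18 → 8 → 1  — reaches 1 (base-8 happy)
257: 257 → 17 → 5 → 25 → 10 → 5  — repeats 5 (not base-8 happy)
27: 27 → 18 → 8 → 1  — reaches 1 (base-8 happy)

257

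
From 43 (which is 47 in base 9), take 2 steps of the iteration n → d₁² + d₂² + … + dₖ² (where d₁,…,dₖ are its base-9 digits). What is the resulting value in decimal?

53

43 = (4,7)_9 → 65
65 = (7,2)_9 → 53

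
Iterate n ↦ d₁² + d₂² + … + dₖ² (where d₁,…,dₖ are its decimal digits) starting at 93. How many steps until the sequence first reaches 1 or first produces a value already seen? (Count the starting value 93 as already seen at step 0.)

13

93 → 9² + 3² = 90
90 → 9² + 0² = 81
81 → 8² + 1² = 65
65 → 6² + 5² = 61
61 → 6² + 1² = 37
37 → 3² + 7² = 58
58 → 5² + 8² = 89
89 → 8² + 9² = 145
145 → 1² + 4² + 5² = 42
42 → 4² + 2² = 20
20 → 2² + 0² = 4
4 → 4² = 16
16 → 1² + 6² = 37  — 37 repeats.
That took 13 steps.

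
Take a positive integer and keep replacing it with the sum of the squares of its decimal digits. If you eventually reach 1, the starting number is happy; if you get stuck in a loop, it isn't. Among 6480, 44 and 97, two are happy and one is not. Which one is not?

6480

6480: 6480 → 116 → 38 → 73 → 58 → 89 → 145 → 42 → 20 → 4 → 16 → 37 → 58  — repeats 58 (not happy)
44: 44 → 32 → 13 → 10 → 1  — reaches 1 (happy)
97: 97 → 130 → 10 → 1  — reaches 1 (happy)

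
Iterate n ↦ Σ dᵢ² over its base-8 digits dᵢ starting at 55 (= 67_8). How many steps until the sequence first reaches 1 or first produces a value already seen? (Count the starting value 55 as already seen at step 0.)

9

55 = (6,7)_8 → 85
85 = (1,2,5)_8 → 30
30 = (3,6)_8 → 45
45 = (5,5)_8 → 50
50 = (6,2)_8 → 40
40 = (5,0)_8 → 25
25 = (3,1)_8 → 10
10 = (1,2)_8 → 5
5 = (5)_8 → 25  — 25 repeats.
That took 9 steps.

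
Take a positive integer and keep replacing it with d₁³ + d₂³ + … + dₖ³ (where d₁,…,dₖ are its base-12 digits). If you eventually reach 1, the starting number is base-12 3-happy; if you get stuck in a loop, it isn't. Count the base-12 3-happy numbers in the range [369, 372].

369: 369 → 953 → 684 → 793 → 342 → 288 → 8 → 512 → 755 → 1464 → 1008 → 343 → 415 → 1351 → 1136 → 1855 → 1344 → 793  (repeats 793)
370: 370 → 1224 → 728 → 637 → 190 → 1028 → 856 → 1520 → 1728 → 1  (reaches 1)
371: 371 → 1555 → 2072 → 585 → 793 → 342 → 288 → 8 → 512 → 755 → 1464 → 1008 → 343 → 415 → 1351 → 1136 → 1855 → 1344 → 793  (repeats 793)
372: 372 → 351 → 160 → 66 → 341 → 197 → 190 → 1028 → 856 → 1520 → 1728 → 1  (reaches 1)
base-12 3-happy: 370, 372

2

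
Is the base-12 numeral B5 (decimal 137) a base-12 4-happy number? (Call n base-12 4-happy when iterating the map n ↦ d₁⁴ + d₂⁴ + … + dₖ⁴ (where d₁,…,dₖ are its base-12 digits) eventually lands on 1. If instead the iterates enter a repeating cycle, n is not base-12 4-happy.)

137 = (11,5)_12 → 11⁴ + 5⁴ = 15266
15266 = (8,10,0,2)_12 → 8⁴ + 10⁴ + 0⁴ + 2⁴ = 14112
14112 = (8,2,0,0)_12 → 8⁴ + 2⁴ + 0⁴ + 0⁴ = 4112
4112 = (2,4,6,8)_12 → 2⁴ + 4⁴ + 6⁴ + 8⁴ = 5664
5664 = (3,3,4,0)_12 → 3⁴ + 3⁴ + 4⁴ + 0⁴ = 418
418 = (2,10,10)_12 → 2⁴ + 10⁴ + 10⁴ = 20016
20016 = (11,7,0,0)_12 → 11⁴ + 7⁴ + 0⁴ + 0⁴ = 17042
17042 = (9,10,4,2)_12 → 9⁴ + 10⁴ + 4⁴ + 2⁴ = 16833
16833 = (9,8,10,9)_12 → 9⁴ + 8⁴ + 10⁴ + 9⁴ = 27218
27218 = (1,3,9,0,2)_12 → 1⁴ + 3⁴ + 9⁴ + 0⁴ + 2⁴ = 6659
6659 = (3,10,2,11)_12 → 3⁴ + 10⁴ + 2⁴ + 11⁴ = 24738
24738 = (1,2,3,9,6)_12 → 1⁴ + 2⁴ + 3⁴ + 9⁴ + 6⁴ = 7955
7955 = (4,7,2,11)_12 → 4⁴ + 7⁴ + 2⁴ + 11⁴ = 17314
17314 = (10,0,2,10)_12 → 10⁴ + 0⁴ + 2⁴ + 10⁴ = 20016  — 20016 already seen; the sequence cycles without reaching 1.

not base-12 4-happy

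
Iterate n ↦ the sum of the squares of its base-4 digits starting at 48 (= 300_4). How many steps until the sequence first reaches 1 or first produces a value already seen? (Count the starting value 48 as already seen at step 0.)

48 = (3,0,0)_4 → 3² + 0² + 0² = 9 + 0 + 0 = 9
9 = (2,1)_4 → 2² + 1² = 4 + 1 = 5
5 = (1,1)_4 → 1² + 1² = 1 + 1 = 2
2 = (2)_4 → 2² = 4
4 = (1,0)_4 → 1² + 0² = 1 + 0 = 1  — reached 1.
That took 5 steps.

5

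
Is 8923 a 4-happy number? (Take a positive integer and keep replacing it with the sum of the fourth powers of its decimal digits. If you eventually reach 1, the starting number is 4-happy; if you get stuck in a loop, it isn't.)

not 4-happy

8923 → 8⁴ + 9⁴ + 2⁴ + 3⁴ = 4096 + 6561 + 16 + 81 = 10754
10754 → 1⁴ + 0⁴ + 7⁴ + 5⁴ + 4⁴ = 1 + 0 + 2401 + 625 + 256 = 3283
3283 → 3⁴ + 2⁴ + 8⁴ + 3⁴ = 81 + 16 + 4096 + 81 = 4274
4274 → 4⁴ + 2⁴ + 7⁴ + 4⁴ = 256 + 16 + 2401 + 256 = 2929
2929 → 2⁴ + 9⁴ + 2⁴ + 9⁴ = 16 + 6561 + 16 + 6561 = 13154
13154 → 1⁴ + 3⁴ + 1⁴ + 5⁴ + 4⁴ = 1 + 81 + 1 + 625 + 256 = 964
964 → 9⁴ + 6⁴ + 4⁴ = 6561 + 1296 + 256 = 8113
8113 → 8⁴ + 1⁴ + 1⁴ + 3⁴ = 4096 + 1 + 1 + 81 = 4179
4179 → 4⁴ + 1⁴ + 7⁴ + 9⁴ = 256 + 1 + 2401 + 6561 = 9219
9219 → 9⁴ + 2⁴ + 1⁴ + 9⁴ = 6561 + 16 + 1 + 6561 = 13139
13139 → 1⁴ + 3⁴ + 1⁴ + 3⁴ + 9⁴ = 1 + 81 + 1 + 81 + 6561 = 6725
6725 → 6⁴ + 7⁴ + 2⁴ + 5⁴ = 1296 + 2401 + 16 + 625 = 4338
4338 → 4⁴ + 3⁴ + 3⁴ + 8⁴ = 256 + 81 + 81 + 4096 = 4514
4514 → 4⁴ + 5⁴ + 1⁴ + 4⁴ = 256 + 625 + 1 + 256 = 1138
1138 → 1⁴ + 1⁴ + 3⁴ + 8⁴ = 1 + 1 + 81 + 4096 = 4179  — 4179 already seen; the sequence cycles without reaching 1.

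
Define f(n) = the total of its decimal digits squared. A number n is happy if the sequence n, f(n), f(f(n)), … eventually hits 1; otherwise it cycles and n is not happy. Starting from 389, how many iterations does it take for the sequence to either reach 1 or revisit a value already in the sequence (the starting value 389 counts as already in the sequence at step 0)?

10

389 → 3² + 8² + 9² = 9 + 64 + 81 = 154
154 → 1² + 5² + 4² = 1 + 25 + 16 = 42
42 → 4² + 2² = 16 + 4 = 20
20 → 2² + 0² = 4 + 0 = 4
4 → 4² = 16
16 → 1² + 6² = 1 + 36 = 37
37 → 3² + 7² = 9 + 49 = 58
58 → 5² + 8² = 25 + 64 = 89
89 → 8² + 9² = 64 + 81 = 145
145 → 1² + 4² + 5² = 1 + 16 + 25 = 42  — 42 repeats.
That took 10 steps.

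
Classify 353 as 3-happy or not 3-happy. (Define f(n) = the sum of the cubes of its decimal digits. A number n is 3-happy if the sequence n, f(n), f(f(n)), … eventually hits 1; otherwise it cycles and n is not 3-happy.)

353 → 3³ + 5³ + 3³ = 179
179 → 1³ + 7³ + 9³ = 1073
1073 → 1³ + 0³ + 7³ + 3³ = 371
371 → 3³ + 7³ + 1³ = 371  — 371 already seen; the sequence cycles without reaching 1.

not 3-happy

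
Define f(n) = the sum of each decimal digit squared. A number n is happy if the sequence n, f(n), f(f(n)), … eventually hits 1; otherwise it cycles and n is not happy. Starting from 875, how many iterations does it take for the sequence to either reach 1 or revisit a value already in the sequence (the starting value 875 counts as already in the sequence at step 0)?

13

875 → 8² + 7² + 5² = 64 + 49 + 25 = 138
138 → 1² + 3² + 8² = 1 + 9 + 64 = 74
74 → 7² + 4² = 49 + 16 = 65
65 → 6² + 5² = 36 + 25 = 61
61 → 6² + 1² = 36 + 1 = 37
37 → 3² + 7² = 9 + 49 = 58
58 → 5² + 8² = 25 + 64 = 89
89 → 8² + 9² = 64 + 81 = 145
145 → 1² + 4² + 5² = 1 + 16 + 25 = 42
42 → 4² + 2² = 16 + 4 = 20
20 → 2² + 0² = 4 + 0 = 4
4 → 4² = 16
16 → 1² + 6² = 1 + 36 = 37  — 37 repeats.
That took 13 steps.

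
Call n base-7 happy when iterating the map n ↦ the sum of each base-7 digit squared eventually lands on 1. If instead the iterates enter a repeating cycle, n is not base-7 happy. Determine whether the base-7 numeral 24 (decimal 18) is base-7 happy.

18 = (2,4)_7 → 2² + 4² = 20
20 = (2,6)_7 → 2² + 6² = 40
40 = (5,5)_7 → 5² + 5² = 50
50 = (1,0,1)_7 → 1² + 0² + 1² = 2
2 = (2)_7 → 2² = 4
4 = (4)_7 → 4² = 16
16 = (2,2)_7 → 2² + 2² = 8
8 = (1,1)_7 → 1² + 1² = 2  — 2 already seen; the sequence cycles without reaching 1.

not base-7 happy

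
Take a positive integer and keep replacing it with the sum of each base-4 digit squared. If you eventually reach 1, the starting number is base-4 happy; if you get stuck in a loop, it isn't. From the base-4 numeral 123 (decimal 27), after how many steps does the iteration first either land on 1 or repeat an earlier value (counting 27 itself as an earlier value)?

6

27 = (1,2,3)_4 → 1² + 2² + 3² = 14
14 = (3,2)_4 → 3² + 2² = 13
13 = (3,1)_4 → 3² + 1² = 10
10 = (2,2)_4 → 2² + 2² = 8
8 = (2,0)_4 → 2² + 0² = 4
4 = (1,0)_4 → 1² + 0² = 1  — reached 1.
That took 6 steps.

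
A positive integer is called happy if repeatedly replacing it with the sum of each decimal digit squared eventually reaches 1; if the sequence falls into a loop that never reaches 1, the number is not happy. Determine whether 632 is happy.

632 → 6² + 3² + 2² = 36 + 9 + 4 = 49
49 → 4² + 9² = 16 + 81 = 97
97 → 9² + 7² = 81 + 49 = 130
130 → 1² + 3² + 0² = 1 + 9 + 0 = 10
10 → 1² + 0² = 1 + 0 = 1  — reached 1.

happy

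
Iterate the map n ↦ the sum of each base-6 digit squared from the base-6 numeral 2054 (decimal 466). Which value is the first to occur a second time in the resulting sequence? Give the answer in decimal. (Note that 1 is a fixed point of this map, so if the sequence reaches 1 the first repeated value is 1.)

466 = (2,0,5,4)_6 → 2² + 0² + 5² + 4² = 45
45 = (1,1,3)_6 → 1² + 1² + 3² = 11
11 = (1,5)_6 → 1² + 5² = 26
26 = (4,2)_6 → 4² + 2² = 20
20 = (3,2)_6 → 3² + 2² = 13
13 = (2,1)_6 → 2² + 1² = 5
5 = (5)_6 → 5² = 25
25 = (4,1)_6 → 4² + 1² = 17
17 = (2,5)_6 → 2² + 5² = 29
29 = (4,5)_6 → 4² + 5² = 41
41 = (1,0,5)_6 → 1² + 0² + 5² = 26  — 26 already appeared earlier.

26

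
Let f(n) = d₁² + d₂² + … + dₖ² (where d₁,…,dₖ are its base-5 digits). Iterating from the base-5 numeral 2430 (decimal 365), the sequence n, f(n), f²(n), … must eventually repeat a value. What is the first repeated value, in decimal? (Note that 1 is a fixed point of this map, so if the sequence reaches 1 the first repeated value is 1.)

13

365 = (2,4,3,0)_5 → 2² + 4² + 3² + 0² = 29
29 = (1,0,4)_5 → 1² + 0² + 4² = 17
17 = (3,2)_5 → 3² + 2² = 13
13 = (2,3)_5 → 2² + 3² = 13  — 13 already appeared earlier.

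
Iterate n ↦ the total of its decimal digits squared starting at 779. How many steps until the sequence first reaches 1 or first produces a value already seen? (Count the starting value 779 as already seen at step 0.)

13

779 → 7² + 7² + 9² = 49 + 49 + 81 = 179
179 → 1² + 7² + 9² = 1 + 49 + 81 = 131
131 → 1² + 3² + 1² = 1 + 9 + 1 = 11
11 → 1² + 1² = 1 + 1 = 2
2 → 2² = 4
4 → 4² = 16
16 → 1² + 6² = 1 + 36 = 37
37 → 3² + 7² = 9 + 49 = 58
58 → 5² + 8² = 25 + 64 = 89
89 → 8² + 9² = 64 + 81 = 145
145 → 1² + 4² + 5² = 1 + 16 + 25 = 42
42 → 4² + 2² = 16 + 4 = 20
20 → 2² + 0² = 4 + 0 = 4  — 4 repeats.
That took 13 steps.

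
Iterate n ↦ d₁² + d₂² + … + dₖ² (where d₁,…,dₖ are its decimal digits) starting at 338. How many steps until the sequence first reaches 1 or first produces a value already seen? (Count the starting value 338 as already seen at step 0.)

338 → 3² + 3² + 8² = 82
82 → 8² + 2² = 68
68 → 6² + 8² = 100
100 → 1² + 0² + 0² = 1  — reached 1.
That took 4 steps.

4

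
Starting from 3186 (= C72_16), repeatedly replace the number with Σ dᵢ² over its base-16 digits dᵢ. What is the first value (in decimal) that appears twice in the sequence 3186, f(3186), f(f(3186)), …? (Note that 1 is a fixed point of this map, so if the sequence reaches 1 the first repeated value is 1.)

3186 = (12,7,2)_16 → 197
197 = (12,5)_16 → 169
169 = (10,9)_16 → 181
181 = (11,5)_16 → 146
146 = (9,2)_16 → 85
85 = (5,5)_16 → 50
50 = (3,2)_16 → 13
13 = (13)_16 → 169  — 169 already appeared earlier.

169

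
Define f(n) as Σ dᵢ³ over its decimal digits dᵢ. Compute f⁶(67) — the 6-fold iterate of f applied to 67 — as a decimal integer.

67 → 559
559 → 979
979 → 1801
1801 → 514
514 → 190
190 → 730

730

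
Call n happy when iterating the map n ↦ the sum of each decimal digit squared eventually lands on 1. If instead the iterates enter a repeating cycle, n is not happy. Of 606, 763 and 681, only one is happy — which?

763

606: 606 → 72 → 53 → 34 → 25 → 29 → 85 → 89 → 145 → 42 → 20 → 4 → 16 → 37 → 58 → 89  — repeats 89 (not happy)
763: 763 → 94 → 97 → 130 → 10 → 1  — reaches 1 (happy)
681: 681 → 101 → 2 → 4 → 16 → 37 → 58 → 89 → 145 → 42 → 20 → 4  — repeats 4 (not happy)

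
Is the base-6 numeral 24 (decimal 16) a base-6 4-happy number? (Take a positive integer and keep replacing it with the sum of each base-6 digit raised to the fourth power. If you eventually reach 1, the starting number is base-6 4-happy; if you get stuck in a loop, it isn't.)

not base-6 4-happy

16 = (2,4)_6 → 2⁴ + 4⁴ = 16 + 256 = 272
272 = (1,1,3,2)_6 → 1⁴ + 1⁴ + 3⁴ + 2⁴ = 1 + 1 + 81 + 16 = 99
99 = (2,4,3)_6 → 2⁴ + 4⁴ + 3⁴ = 16 + 256 + 81 = 353
353 = (1,3,4,5)_6 → 1⁴ + 3⁴ + 4⁴ + 5⁴ = 1 + 81 + 256 + 625 = 963
963 = (4,2,4,3)_6 → 4⁴ + 2⁴ + 4⁴ + 3⁴ = 256 + 16 + 256 + 81 = 609
609 = (2,4,5,3)_6 → 2⁴ + 4⁴ + 5⁴ + 3⁴ = 16 + 256 + 625 + 81 = 978
978 = (4,3,1,0)_6 → 4⁴ + 3⁴ + 1⁴ + 0⁴ = 256 + 81 + 1 + 0 = 338
338 = (1,3,2,2)_6 → 1⁴ + 3⁴ + 2⁴ + 2⁴ = 1 + 81 + 16 + 16 = 114
114 = (3,1,0)_6 → 3⁴ + 1⁴ + 0⁴ = 81 + 1 + 0 = 82
82 = (2,1,4)_6 → 2⁴ + 1⁴ + 4⁴ = 16 + 1 + 256 = 273
273 = (1,1,3,3)_6 → 1⁴ + 1⁴ + 3⁴ + 3⁴ = 1 + 1 + 81 + 81 = 164
164 = (4,3,2)_6 → 4⁴ + 3⁴ + 2⁴ = 256 + 81 + 16 = 353  — 353 already seen; the sequence cycles without reaching 1.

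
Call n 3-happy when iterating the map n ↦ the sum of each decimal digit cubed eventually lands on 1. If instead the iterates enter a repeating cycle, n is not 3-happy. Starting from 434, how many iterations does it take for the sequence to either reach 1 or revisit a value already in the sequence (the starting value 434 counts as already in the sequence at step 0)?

434 → 4³ + 3³ + 4³ = 64 + 27 + 64 = 155
155 → 1³ + 5³ + 5³ = 1 + 125 + 125 = 251
251 → 2³ + 5³ + 1³ = 8 + 125 + 1 = 134
134 → 1³ + 3³ + 4³ = 1 + 27 + 64 = 92
92 → 9³ + 2³ = 729 + 8 = 737
737 → 7³ + 3³ + 7³ = 343 + 27 + 343 = 713
713 → 7³ + 1³ + 3³ = 343 + 1 + 27 = 371
371 → 3³ + 7³ + 1³ = 27 + 343 + 1 = 371  — 371 repeats.
That took 8 steps.

8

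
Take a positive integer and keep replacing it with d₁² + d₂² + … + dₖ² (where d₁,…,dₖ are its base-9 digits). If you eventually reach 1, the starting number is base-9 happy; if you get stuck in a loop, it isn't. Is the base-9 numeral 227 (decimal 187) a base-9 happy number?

187 = (2,2,7)_9 → 2² + 2² + 7² = 4 + 4 + 49 = 57
57 = (6,3)_9 → 6² + 3² = 36 + 9 = 45
45 = (5,0)_9 → 5² + 0² = 25 + 0 = 25
25 = (2,7)_9 → 2² + 7² = 4 + 49 = 53
53 = (5,8)_9 → 5² + 8² = 25 + 64 = 89
89 = (1,0,8)_9 → 1² + 0² + 8² = 1 + 0 + 64 = 65
65 = (7,2)_9 → 7² + 2² = 49 + 4 = 53  — 53 already seen; the sequence cycles without reaching 1.

not base-9 happy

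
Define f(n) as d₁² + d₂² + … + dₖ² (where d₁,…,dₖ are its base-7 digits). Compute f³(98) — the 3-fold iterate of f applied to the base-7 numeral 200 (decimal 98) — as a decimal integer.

8

98 = (2,0,0)_7 → 2² + 0² + 0² = 4 + 0 + 0 = 4
4 = (4)_7 → 4² = 16
16 = (2,2)_7 → 2² + 2² = 4 + 4 = 8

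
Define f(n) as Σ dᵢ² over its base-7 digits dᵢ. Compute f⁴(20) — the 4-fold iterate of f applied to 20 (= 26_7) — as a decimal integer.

20 = (2,6)_7 → 2² + 6² = 40
40 = (5,5)_7 → 5² + 5² = 50
50 = (1,0,1)_7 → 1² + 0² + 1² = 2
2 = (2)_7 → 2² = 4

4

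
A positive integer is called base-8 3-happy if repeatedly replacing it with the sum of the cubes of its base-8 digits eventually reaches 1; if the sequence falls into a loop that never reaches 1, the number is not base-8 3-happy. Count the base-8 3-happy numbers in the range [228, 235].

2

228: 228 → 155 → 62 → 559 → 469 → 476 → 434 → 440 → 559  — not base-8 3-happy
229: 229 → 216 → 54 → 432 → 432  — not base-8 3-happy
230: 230 → 307 → 307  — not base-8 3-happy
231: 231 → 434 → 440 → 559 → 469 → 476 → 434  — not base-8 3-happy
232: 232 → 152 → 35 → 91 → 55 → 559 → 469 → 476 → 434 → 440 → 559  — not base-8 3-happy
233: 233 → 153 → 36 → 128 → 8 → 1  — base-8 3-happy
234: 234 → 160 → 72 → 2 → 8 → 1  — base-8 3-happy
235: 235 → 179 → 251 → 397 → 342 → 349 → 277 → 197 → 152 → 35 → 91 → 55 → 559 → 469 → 476 → 434 → 440 → 559  — not base-8 3-happy
base-8 3-happy: 233, 234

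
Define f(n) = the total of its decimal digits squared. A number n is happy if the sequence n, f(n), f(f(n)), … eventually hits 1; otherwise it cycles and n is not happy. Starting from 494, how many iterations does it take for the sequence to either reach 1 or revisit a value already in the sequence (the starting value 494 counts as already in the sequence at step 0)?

494 → 4² + 9² + 4² = 113
113 → 1² + 1² + 3² = 11
11 → 1² + 1² = 2
2 → 2² = 4
4 → 4² = 16
16 → 1² + 6² = 37
37 → 3² + 7² = 58
58 → 5² + 8² = 89
89 → 8² + 9² = 145
145 → 1² + 4² + 5² = 42
42 → 4² + 2² = 20
20 → 2² + 0² = 4  — 4 repeats.
That took 12 steps.

12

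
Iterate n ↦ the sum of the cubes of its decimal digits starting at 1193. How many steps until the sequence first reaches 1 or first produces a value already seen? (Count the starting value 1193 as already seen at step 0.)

6

1193 → 1³ + 1³ + 9³ + 3³ = 1 + 1 + 729 + 27 = 758
758 → 7³ + 5³ + 8³ = 343 + 125 + 512 = 980
980 → 9³ + 8³ + 0³ = 729 + 512 + 0 = 1241
1241 → 1³ + 2³ + 4³ + 1³ = 1 + 8 + 64 + 1 = 74
74 → 7³ + 4³ = 343 + 64 = 407
407 → 4³ + 0³ + 7³ = 64 + 0 + 343 = 407  — 407 repeats.
That took 6 steps.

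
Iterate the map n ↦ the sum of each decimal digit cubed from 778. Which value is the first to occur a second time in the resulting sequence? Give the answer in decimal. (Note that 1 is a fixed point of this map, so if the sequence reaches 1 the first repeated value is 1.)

778 → 1198
1198 → 1243
1243 → 100
100 → 1  — reached the fixed point 1.
1 → 1, so 1 is the first repeated value.

1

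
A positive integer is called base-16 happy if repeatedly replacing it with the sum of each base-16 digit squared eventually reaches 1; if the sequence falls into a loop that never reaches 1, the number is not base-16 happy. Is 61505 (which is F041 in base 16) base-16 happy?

61505 = (15,0,4,1)_16 → 15² + 0² + 4² + 1² = 242
242 = (15,2)_16 → 15² + 2² = 229
229 = (14,5)_16 → 14² + 5² = 221
221 = (13,13)_16 → 13² + 13² = 338
338 = (1,5,2)_16 → 1² + 5² + 2² = 30
30 = (1,14)_16 → 1² + 14² = 197
197 = (12,5)_16 → 12² + 5² = 169
169 = (10,9)_16 → 10² + 9² = 181
181 = (11,5)_16 → 11² + 5² = 146
146 = (9,2)_16 → 9² + 2² = 85
85 = (5,5)_16 → 5² + 5² = 50
50 = (3,2)_16 → 3² + 2² = 13
13 = (13)_16 → 13² = 169  — 169 already seen; the sequence cycles without reaching 1.

not base-16 happy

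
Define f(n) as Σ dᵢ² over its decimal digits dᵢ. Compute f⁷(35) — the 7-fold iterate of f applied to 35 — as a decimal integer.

42

35 → 3² + 5² = 34
34 → 3² + 4² = 25
25 → 2² + 5² = 29
29 → 2² + 9² = 85
85 → 8² + 5² = 89
89 → 8² + 9² = 145
145 → 1² + 4² + 5² = 42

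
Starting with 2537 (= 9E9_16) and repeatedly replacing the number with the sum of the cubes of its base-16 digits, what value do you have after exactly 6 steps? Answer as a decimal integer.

3095

2537 = (9,14,9)_16 → 9³ + 14³ + 9³ = 729 + 2744 + 729 = 4202
4202 = (1,0,6,10)_16 → 1³ + 0³ + 6³ + 10³ = 1 + 0 + 216 + 1000 = 1217
1217 = (4,12,1)_16 → 4³ + 12³ + 1³ = 64 + 1728 + 1 = 1793
1793 = (7,0,1)_16 → 7³ + 0³ + 1³ = 343 + 0 + 1 = 344
344 = (1,5,8)_16 → 1³ + 5³ + 8³ = 1 + 125 + 512 = 638
638 = (2,7,14)_16 → 2³ + 7³ + 14³ = 8 + 343 + 2744 = 3095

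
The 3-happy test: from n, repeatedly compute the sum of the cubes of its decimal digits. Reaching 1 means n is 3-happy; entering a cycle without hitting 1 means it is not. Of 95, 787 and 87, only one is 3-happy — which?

95: 95 → 854 → 701 → 344 → 155 → 251 → 134 → 92 → 737 → 713 → 371 → 371  — repeats 371 (not 3-happy)
787: 787 → 1198 → 1243 → 100 → 1  — reaches 1 (3-happy)
87: 87 → 855 → 762 → 567 → 684 → 792 → 1080 → 513 → 153 → 153  — repeats 153 (not 3-happy)

787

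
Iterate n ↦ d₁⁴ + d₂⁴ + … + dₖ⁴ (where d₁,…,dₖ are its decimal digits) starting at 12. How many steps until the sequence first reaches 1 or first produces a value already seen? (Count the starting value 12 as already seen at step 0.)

5

12 → 1⁴ + 2⁴ = 17
17 → 1⁴ + 7⁴ = 2402
2402 → 2⁴ + 4⁴ + 0⁴ + 2⁴ = 288
288 → 2⁴ + 8⁴ + 8⁴ = 8208
8208 → 8⁴ + 2⁴ + 0⁴ + 8⁴ = 8208  — 8208 repeats.
That took 5 steps.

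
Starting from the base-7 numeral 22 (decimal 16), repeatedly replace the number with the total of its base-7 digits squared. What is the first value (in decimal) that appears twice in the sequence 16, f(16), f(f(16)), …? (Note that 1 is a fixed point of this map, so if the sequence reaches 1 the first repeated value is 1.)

16 = (2,2)_7 → 2² + 2² = 8
8 = (1,1)_7 → 1² + 1² = 2
2 = (2)_7 → 2² = 4
4 = (4)_7 → 4² = 16  — 16 already appeared earlier.

16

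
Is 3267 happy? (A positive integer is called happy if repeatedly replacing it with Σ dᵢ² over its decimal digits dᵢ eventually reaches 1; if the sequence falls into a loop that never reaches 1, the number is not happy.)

3267 → 3² + 2² + 6² + 7² = 98
98 → 9² + 8² = 145
145 → 1² + 4² + 5² = 42
42 → 4² + 2² = 20
20 → 2² + 0² = 4
4 → 4² = 16
16 → 1² + 6² = 37
37 → 3² + 7² = 58
58 → 5² + 8² = 89
89 → 8² + 9² = 145  — 145 already seen; the sequence cycles without reaching 1.

not happy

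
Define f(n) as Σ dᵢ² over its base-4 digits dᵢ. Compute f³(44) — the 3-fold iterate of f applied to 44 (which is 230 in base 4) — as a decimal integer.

44 = (2,3,0)_4 → 2² + 3² + 0² = 13
13 = (3,1)_4 → 3² + 1² = 10
10 = (2,2)_4 → 2² + 2² = 8

8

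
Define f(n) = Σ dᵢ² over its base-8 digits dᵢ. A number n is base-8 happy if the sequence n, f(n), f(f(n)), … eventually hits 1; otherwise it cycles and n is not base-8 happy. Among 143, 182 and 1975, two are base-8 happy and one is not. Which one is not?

143

143: 143 → 54 → 72 → 2 → 4 → 16 → 4  — repeats 4 (not base-8 happy)
182: 182 → 76 → 18 → 8 → 1  — reaches 1 (base-8 happy)
1975: 1975 → 130 → 8 → 1  — reaches 1 (base-8 happy)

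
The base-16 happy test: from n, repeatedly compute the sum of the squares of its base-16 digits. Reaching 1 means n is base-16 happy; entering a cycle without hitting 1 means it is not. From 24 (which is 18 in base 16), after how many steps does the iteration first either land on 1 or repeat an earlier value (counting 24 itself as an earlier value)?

24 = (1,8)_16 → 1² + 8² = 1 + 64 = 65
65 = (4,1)_16 → 4² + 1² = 16 + 1 = 17
17 = (1,1)_16 → 1² + 1² = 1 + 1 = 2
2 = (2)_16 → 2² = 4
4 = (4)_16 → 4² = 16
16 = (1,0)_16 → 1² + 0² = 1 + 0 = 1  — reached 1.
That took 6 steps.

6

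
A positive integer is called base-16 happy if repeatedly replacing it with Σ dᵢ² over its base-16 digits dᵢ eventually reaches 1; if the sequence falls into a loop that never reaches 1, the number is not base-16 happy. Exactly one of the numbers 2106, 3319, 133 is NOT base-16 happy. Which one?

2106: 2106 → 173 → 269 → 170 → 200 → 208 → 169 → 181 → 146 → 85 → 50 → 13 → 169  — repeats 169 (not base-16 happy)
3319: 3319 → 418 → 105 → 117 → 74 → 116 → 65 → 17 → 2 → 4 → 16 → 1  — reaches 1 (base-16 happy)
133: 133 → 89 → 106 → 136 → 128 → 64 → 16 → 1  — reaches 1 (base-16 happy)

2106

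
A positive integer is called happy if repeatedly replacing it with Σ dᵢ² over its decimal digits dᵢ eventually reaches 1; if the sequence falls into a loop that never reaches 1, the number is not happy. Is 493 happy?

not happy

493 → 4² + 9² + 3² = 16 + 81 + 9 = 106
106 → 1² + 0² + 6² = 1 + 0 + 36 = 37
37 → 3² + 7² = 9 + 49 = 58
58 → 5² + 8² = 25 + 64 = 89
89 → 8² + 9² = 64 + 81 = 145
145 → 1² + 4² + 5² = 1 + 16 + 25 = 42
42 → 4² + 2² = 16 + 4 = 20
20 → 2² + 0² = 4 + 0 = 4
4 → 4² = 16
16 → 1² + 6² = 1 + 36 = 37  — 37 already seen; the sequence cycles without reaching 1.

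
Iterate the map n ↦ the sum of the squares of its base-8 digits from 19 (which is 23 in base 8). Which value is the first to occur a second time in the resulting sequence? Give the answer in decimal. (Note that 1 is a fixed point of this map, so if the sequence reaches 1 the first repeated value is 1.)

19 = (2,3)_8 → 13
13 = (1,5)_8 → 26
26 = (3,2)_8 → 13  — 13 already appeared earlier.

13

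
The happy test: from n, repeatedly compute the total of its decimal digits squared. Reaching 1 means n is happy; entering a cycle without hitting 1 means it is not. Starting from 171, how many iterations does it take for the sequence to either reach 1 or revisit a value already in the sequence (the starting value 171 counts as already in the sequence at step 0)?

171 → 1² + 7² + 1² = 51
51 → 5² + 1² = 26
26 → 2² + 6² = 40
40 → 4² + 0² = 16
16 → 1² + 6² = 37
37 → 3² + 7² = 58
58 → 5² + 8² = 89
89 → 8² + 9² = 145
145 → 1² + 4² + 5² = 42
42 → 4² + 2² = 20
20 → 2² + 0² = 4
4 → 4² = 16  — 16 repeats.
That took 12 steps.

12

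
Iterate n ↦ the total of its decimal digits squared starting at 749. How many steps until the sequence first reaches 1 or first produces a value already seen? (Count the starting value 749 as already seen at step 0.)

15

749 → 7² + 4² + 9² = 49 + 16 + 81 = 146
146 → 1² + 4² + 6² = 1 + 16 + 36 = 53
53 → 5² + 3² = 25 + 9 = 34
34 → 3² + 4² = 9 + 16 = 25
25 → 2² + 5² = 4 + 25 = 29
29 → 2² + 9² = 4 + 81 = 85
85 → 8² + 5² = 64 + 25 = 89
89 → 8² + 9² = 64 + 81 = 145
145 → 1² + 4² + 5² = 1 + 16 + 25 = 42
42 → 4² + 2² = 16 + 4 = 20
20 → 2² + 0² = 4 + 0 = 4
4 → 4² = 16
16 → 1² + 6² = 1 + 36 = 37
37 → 3² + 7² = 9 + 49 = 58
58 → 5² + 8² = 25 + 64 = 89  — 89 repeats.
That took 15 steps.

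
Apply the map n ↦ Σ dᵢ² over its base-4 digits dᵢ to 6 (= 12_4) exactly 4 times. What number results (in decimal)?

6 = (1,2)_4 → 1² + 2² = 1 + 4 = 5
5 = (1,1)_4 → 1² + 1² = 1 + 1 = 2
2 = (2)_4 → 2² = 4
4 = (1,0)_4 → 1² + 0² = 1 + 0 = 1

1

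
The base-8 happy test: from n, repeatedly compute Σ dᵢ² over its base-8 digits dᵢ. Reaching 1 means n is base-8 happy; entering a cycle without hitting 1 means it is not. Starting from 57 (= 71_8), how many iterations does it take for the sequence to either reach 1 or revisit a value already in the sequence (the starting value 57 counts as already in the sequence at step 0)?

57 = (7,1)_8 → 7² + 1² = 50
50 = (6,2)_8 → 6² + 2² = 40
40 = (5,0)_8 → 5² + 0² = 25
25 = (3,1)_8 → 3² + 1² = 10
10 = (1,2)_8 → 1² + 2² = 5
5 = (5)_8 → 5² = 25  — 25 repeats.
That took 6 steps.

6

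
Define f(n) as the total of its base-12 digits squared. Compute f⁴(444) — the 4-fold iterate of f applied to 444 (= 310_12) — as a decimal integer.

444 = (3,1,0)_12 → 10
10 = (10)_12 → 100
100 = (8,4)_12 → 80
80 = (6,8)_12 → 100

100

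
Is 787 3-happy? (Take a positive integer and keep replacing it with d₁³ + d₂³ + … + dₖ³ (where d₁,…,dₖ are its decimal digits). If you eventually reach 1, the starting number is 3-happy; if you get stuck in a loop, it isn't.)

787 → 7³ + 8³ + 7³ = 343 + 512 + 343 = 1198
1198 → 1³ + 1³ + 9³ + 8³ = 1 + 1 + 729 + 512 = 1243
1243 → 1³ + 2³ + 4³ + 3³ = 1 + 8 + 64 + 27 = 100
100 → 1³ + 0³ + 0³ = 1 + 0 + 0 = 1  — reached 1.

3-happy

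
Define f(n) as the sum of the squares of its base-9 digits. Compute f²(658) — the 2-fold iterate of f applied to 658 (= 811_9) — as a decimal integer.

58

658 = (8,1,1)_9 → 66
66 = (7,3)_9 → 58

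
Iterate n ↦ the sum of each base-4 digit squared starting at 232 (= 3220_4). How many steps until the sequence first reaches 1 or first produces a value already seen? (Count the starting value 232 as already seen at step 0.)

4

232 = (3,2,2,0)_4 → 3² + 2² + 2² + 0² = 17
17 = (1,0,1)_4 → 1² + 0² + 1² = 2
2 = (2)_4 → 2² = 4
4 = (1,0)_4 → 1² + 0² = 1  — reached 1.
That took 4 steps.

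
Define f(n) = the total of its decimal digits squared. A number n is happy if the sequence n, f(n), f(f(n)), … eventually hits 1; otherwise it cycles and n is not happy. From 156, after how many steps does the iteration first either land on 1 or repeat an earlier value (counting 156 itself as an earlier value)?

156 → 62
62 → 40
40 → 16
16 → 37
37 → 58
58 → 89
89 → 145
145 → 42
42 → 20
20 → 4
4 → 16  — 16 repeats.
That took 11 steps.

11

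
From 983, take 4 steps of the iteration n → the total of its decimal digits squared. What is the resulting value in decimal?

983 → 154
154 → 42
42 → 20
20 → 4

4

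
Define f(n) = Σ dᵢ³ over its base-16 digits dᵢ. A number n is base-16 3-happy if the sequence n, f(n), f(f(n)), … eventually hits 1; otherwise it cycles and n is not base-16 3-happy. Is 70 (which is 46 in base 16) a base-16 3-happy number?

70 = (4,6)_16 → 4³ + 6³ = 64 + 216 = 280
280 = (1,1,8)_16 → 1³ + 1³ + 8³ = 1 + 1 + 512 = 514
514 = (2,0,2)_16 → 2³ + 0³ + 2³ = 8 + 0 + 8 = 16
16 = (1,0)_16 → 1³ + 0³ = 1 + 0 = 1  — reached 1.

base-16 3-happy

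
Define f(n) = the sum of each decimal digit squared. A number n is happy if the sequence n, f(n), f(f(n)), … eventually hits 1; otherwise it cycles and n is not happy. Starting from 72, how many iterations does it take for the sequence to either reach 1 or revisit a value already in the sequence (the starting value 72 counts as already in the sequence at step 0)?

14

72 → 7² + 2² = 53
53 → 5² + 3² = 34
34 → 3² + 4² = 25
25 → 2² + 5² = 29
29 → 2² + 9² = 85
85 → 8² + 5² = 89
89 → 8² + 9² = 145
145 → 1² + 4² + 5² = 42
42 → 4² + 2² = 20
20 → 2² + 0² = 4
4 → 4² = 16
16 → 1² + 6² = 37
37 → 3² + 7² = 58
58 → 5² + 8² = 89  — 89 repeats.
That took 14 steps.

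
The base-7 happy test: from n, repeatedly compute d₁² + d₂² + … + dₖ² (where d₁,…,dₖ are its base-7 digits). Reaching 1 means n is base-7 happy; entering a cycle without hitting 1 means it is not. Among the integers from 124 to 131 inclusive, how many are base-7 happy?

1

124: 124 → 38 → 34 → 52 → 10 → 10  (repeats 10)
125: 125 → 49 → 1  (reaches 1)
126: 126 → 20 → 40 → 50 → 2 → 4 → 16 → 8 → 2  (repeats 2)
127: 127 → 21 → 9 → 5 → 25 → 25  (repeats 25)
128: 128 → 24 → 18 → 20 → 40 → 50 → 2 → 4 → 16 → 8 → 2  (repeats 2)
129: 129 → 29 → 17 → 13 → 37 → 29  (repeats 29)
130: 130 → 36 → 26 → 34 → 52 → 10 → 10  (repeats 10)
131: 131 → 45 → 45  (repeats 45)
base-7 happy: 125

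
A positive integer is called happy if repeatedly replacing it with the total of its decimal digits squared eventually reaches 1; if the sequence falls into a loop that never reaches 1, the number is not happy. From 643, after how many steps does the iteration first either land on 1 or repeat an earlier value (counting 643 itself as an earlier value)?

643 → 6² + 4² + 3² = 61
61 → 6² + 1² = 37
37 → 3² + 7² = 58
58 → 5² + 8² = 89
89 → 8² + 9² = 145
145 → 1² + 4² + 5² = 42
42 → 4² + 2² = 20
20 → 2² + 0² = 4
4 → 4² = 16
16 → 1² + 6² = 37  — 37 repeats.
That took 10 steps.

10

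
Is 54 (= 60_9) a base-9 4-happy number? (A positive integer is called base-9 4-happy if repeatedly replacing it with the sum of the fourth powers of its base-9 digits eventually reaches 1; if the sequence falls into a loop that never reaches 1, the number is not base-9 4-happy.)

not base-9 4-happy

54 = (6,0)_9 → 6⁴ + 0⁴ = 1296 + 0 = 1296
1296 = (1,7,0,0)_9 → 1⁴ + 7⁴ + 0⁴ + 0⁴ = 1 + 2401 + 0 + 0 = 2402
2402 = (3,2,5,8)_9 → 3⁴ + 2⁴ + 5⁴ + 8⁴ = 81 + 16 + 625 + 4096 = 4818
4818 = (6,5,4,3)_9 → 6⁴ + 5⁴ + 4⁴ + 3⁴ = 1296 + 625 + 256 + 81 = 2258
2258 = (3,0,7,8)_9 → 3⁴ + 0⁴ + 7⁴ + 8⁴ = 81 + 0 + 2401 + 4096 = 6578
6578 = (1,0,0,1,8)_9 → 1⁴ + 0⁴ + 0⁴ + 1⁴ + 8⁴ = 1 + 0 + 0 + 1 + 4096 = 4098
4098 = (5,5,5,3)_9 → 5⁴ + 5⁴ + 5⁴ + 3⁴ = 625 + 625 + 625 + 81 = 1956
1956 = (2,6,1,3)_9 → 2⁴ + 6⁴ + 1⁴ + 3⁴ = 16 + 1296 + 1 + 81 = 1394
1394 = (1,8,1,8)_9 → 1⁴ + 8⁴ + 1⁴ + 8⁴ = 1 + 4096 + 1 + 4096 = 8194
8194 = (1,2,2,1,4)_9 → 1⁴ + 2⁴ + 2⁴ + 1⁴ + 4⁴ = 1 + 16 + 16 + 1 + 256 = 290
290 = (3,5,2)_9 → 3⁴ + 5⁴ + 2⁴ = 81 + 625 + 16 = 722
722 = (8,8,2)_9 → 8⁴ + 8⁴ + 2⁴ = 4096 + 4096 + 16 = 8208
8208 = (1,2,2,3,0)_9 → 1⁴ + 2⁴ + 2⁴ + 3⁴ + 0⁴ = 1 + 16 + 16 + 81 + 0 = 114
114 = (1,3,6)_9 → 1⁴ + 3⁴ + 6⁴ = 1 + 81 + 1296 = 1378
1378 = (1,8,0,1)_9 → 1⁴ + 8⁴ + 0⁴ + 1⁴ = 1 + 4096 + 0 + 1 = 4098  — 4098 already seen; the sequence cycles without reaching 1.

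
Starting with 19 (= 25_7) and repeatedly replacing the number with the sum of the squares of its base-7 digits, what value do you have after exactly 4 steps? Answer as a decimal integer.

37

19 = (2,5)_7 → 2² + 5² = 4 + 25 = 29
29 = (4,1)_7 → 4² + 1² = 16 + 1 = 17
17 = (2,3)_7 → 2² + 3² = 4 + 9 = 13
13 = (1,6)_7 → 1² + 6² = 1 + 36 = 37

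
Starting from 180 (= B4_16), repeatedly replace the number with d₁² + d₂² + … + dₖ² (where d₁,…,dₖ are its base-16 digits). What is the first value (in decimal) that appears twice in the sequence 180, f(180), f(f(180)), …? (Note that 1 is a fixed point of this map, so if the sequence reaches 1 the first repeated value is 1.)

180 = (11,4)_16 → 11² + 4² = 137
137 = (8,9)_16 → 8² + 9² = 145
145 = (9,1)_16 → 9² + 1² = 82
82 = (5,2)_16 → 5² + 2² = 29
29 = (1,13)_16 → 1² + 13² = 170
170 = (10,10)_16 → 10² + 10² = 200
200 = (12,8)_16 → 12² + 8² = 208
208 = (13,0)_16 → 13² + 0² = 169
169 = (10,9)_16 → 10² + 9² = 181
181 = (11,5)_16 → 11² + 5² = 146
146 = (9,2)_16 → 9² + 2² = 85
85 = (5,5)_16 → 5² + 5² = 50
50 = (3,2)_16 → 3² + 2² = 13
13 = (13)_16 → 13² = 169  — 169 already appeared earlier.

169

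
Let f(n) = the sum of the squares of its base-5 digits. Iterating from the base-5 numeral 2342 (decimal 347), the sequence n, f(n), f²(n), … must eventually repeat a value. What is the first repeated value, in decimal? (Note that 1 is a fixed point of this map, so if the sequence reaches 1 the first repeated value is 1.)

347 = (2,3,4,2)_5 → 33
33 = (1,1,3)_5 → 11
11 = (2,1)_5 → 5
5 = (1,0)_5 → 1  — reached the fixed point 1.
1 → 1, so 1 is the first repeated value.

1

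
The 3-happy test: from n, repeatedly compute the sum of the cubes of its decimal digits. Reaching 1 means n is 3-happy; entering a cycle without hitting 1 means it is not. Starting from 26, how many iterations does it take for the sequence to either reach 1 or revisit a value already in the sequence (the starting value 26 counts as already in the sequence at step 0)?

9

26 → 224
224 → 80
80 → 512
512 → 134
134 → 92
92 → 737
737 → 713
713 → 371
371 → 371  — 371 repeats.
That took 9 steps.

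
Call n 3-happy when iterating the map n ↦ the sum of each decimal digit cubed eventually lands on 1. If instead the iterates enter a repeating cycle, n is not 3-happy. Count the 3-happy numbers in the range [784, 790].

1

784: 784 → 919 → 1459 → 919  — not 3-happy
785: 785 → 980 → 1241 → 74 → 407 → 407  — not 3-happy
786: 786 → 1071 → 345 → 216 → 225 → 141 → 66 → 432 → 99 → 1458 → 702 → 351 → 153 → 153  — not 3-happy
787: 787 → 1198 → 1243 → 100 → 1  — 3-happy
788: 788 → 1367 → 587 → 980 → 1241 → 74 → 407 → 407  — not 3-happy
789: 789 → 1584 → 702 → 351 → 153 → 153  — not 3-happy
790: 790 → 1072 → 352 → 160 → 217 → 352  — not 3-happy
3-happy: 787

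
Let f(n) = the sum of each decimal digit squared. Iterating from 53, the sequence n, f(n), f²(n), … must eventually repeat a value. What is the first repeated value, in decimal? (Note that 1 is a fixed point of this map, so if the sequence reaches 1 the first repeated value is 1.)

89

53 → 5² + 3² = 34
34 → 3² + 4² = 25
25 → 2² + 5² = 29
29 → 2² + 9² = 85
85 → 8² + 5² = 89
89 → 8² + 9² = 145
145 → 1² + 4² + 5² = 42
42 → 4² + 2² = 20
20 → 2² + 0² = 4
4 → 4² = 16
16 → 1² + 6² = 37
37 → 3² + 7² = 58
58 → 5² + 8² = 89  — 89 already appeared earlier.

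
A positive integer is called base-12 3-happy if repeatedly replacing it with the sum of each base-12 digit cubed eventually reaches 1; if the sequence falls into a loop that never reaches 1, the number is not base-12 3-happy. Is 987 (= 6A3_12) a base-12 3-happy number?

not base-12 3-happy

987 = (6,10,3)_12 → 6³ + 10³ + 3³ = 216 + 1000 + 27 = 1243
1243 = (8,7,7)_12 → 8³ + 7³ + 7³ = 512 + 343 + 343 = 1198
1198 = (8,3,10)_12 → 8³ + 3³ + 10³ = 512 + 27 + 1000 = 1539
1539 = (10,8,3)_12 → 10³ + 8³ + 3³ = 1000 + 512 + 27 = 1539  — 1539 already seen; the sequence cycles without reaching 1.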